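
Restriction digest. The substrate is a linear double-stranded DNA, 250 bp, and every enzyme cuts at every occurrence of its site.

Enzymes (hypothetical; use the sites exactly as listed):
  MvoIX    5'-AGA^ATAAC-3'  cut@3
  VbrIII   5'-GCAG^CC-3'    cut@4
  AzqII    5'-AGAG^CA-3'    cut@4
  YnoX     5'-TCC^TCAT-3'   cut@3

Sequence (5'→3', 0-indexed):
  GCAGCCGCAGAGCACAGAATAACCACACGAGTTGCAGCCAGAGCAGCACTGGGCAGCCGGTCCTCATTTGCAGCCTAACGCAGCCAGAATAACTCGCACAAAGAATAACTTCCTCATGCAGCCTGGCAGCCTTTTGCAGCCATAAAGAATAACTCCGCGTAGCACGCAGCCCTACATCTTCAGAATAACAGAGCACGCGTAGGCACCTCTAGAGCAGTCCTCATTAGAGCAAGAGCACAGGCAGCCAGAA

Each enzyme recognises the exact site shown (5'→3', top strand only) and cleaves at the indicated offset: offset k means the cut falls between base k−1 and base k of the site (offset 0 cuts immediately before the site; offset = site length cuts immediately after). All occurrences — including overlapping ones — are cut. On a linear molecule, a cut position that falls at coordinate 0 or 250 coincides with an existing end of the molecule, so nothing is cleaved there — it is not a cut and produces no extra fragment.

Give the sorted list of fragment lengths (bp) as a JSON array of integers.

[4,5,6,6,6,6,6,7,8,8,8,9,9,9,9,9,10,10,10,13,15,16,19,21,21]

Site scan:
  MvoIX AGAATAAC/3: at [15, 85, 101, 145, 181] ⇒ [18, 88, 104, 148, 184]
  VbrIII GCAGCC/4: at [0, 33, 52, 69, 79, 117, 125, 135, 165, 240] ⇒ [4, 37, 56, 73, 83, 121, 129, 139, 169, 244]
  AzqII AGAGCA/4: at [8, 39, 189, 210, 225, 231] ⇒ [12, 43, 193, 214, 229, 235]
  YnoX TCCTCAT/3: at [60, 110, 217] ⇒ [63, 113, 220]

Pooled cuts: [4, 12, 18, 37, 43, 56, 63, 73, 83, 88, 104, 113, 121, 129, 139, 148, 169, 184, 193, 214, 220, 229, 235, 244]

Fragments:
  [0,4): 4 bp
  [4,12): 8 bp
  [12,18): 6 bp
  [18,37): 19 bp
  [37,43): 6 bp
  [43,56): 13 bp
  [56,63): 7 bp
  [63,73): 10 bp
  [73,83): 10 bp
  [83,88): 5 bp
  [88,104): 16 bp
  [104,113): 9 bp
  [113,121): 8 bp
  [121,129): 8 bp
  [129,139): 10 bp
  [139,148): 9 bp
  [148,169): 21 bp
  [169,184): 15 bp
  [184,193): 9 bp
  [193,214): 21 bp
  [214,220): 6 bp
  [220,229): 9 bp
  [229,235): 6 bp
  [235,244): 9 bp
  [244,250): 6 bp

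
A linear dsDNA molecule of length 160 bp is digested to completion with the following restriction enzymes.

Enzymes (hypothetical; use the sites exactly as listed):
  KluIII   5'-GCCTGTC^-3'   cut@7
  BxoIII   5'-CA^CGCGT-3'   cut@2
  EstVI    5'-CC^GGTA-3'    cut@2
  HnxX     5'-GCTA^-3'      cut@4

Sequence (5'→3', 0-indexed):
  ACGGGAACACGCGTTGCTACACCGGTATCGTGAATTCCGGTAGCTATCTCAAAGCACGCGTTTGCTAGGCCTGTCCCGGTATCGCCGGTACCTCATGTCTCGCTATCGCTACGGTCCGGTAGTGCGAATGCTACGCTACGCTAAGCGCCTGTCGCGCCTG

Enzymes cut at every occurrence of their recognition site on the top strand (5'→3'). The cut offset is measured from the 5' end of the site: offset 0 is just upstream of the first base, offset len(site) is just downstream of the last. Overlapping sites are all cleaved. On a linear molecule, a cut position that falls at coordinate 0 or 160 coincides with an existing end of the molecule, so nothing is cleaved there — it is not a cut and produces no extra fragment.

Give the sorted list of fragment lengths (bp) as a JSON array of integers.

Site scan:
  KluIII (GCCTGTC, off=7): starts [68, 146] → cuts [75, 153]
  BxoIII (CACGCGT, off=2): starts [7, 54] → cuts [9, 56]
  EstVI (CCGGTA, off=2): starts [21, 36, 75, 84, 115] → cuts [23, 38, 77, 86, 117]
  HnxX (GCTA, off=4): starts [15, 42, 63, 101, 107, 129, 134, 139] → cuts [19, 46, 67, 105, 111, 133, 138, 143]

Pooled cuts: [9, 19, 23, 38, 46, 56, 67, 75, 77, 86, 105, 111, 117, 133, 138, 143, 153]

Fragment lengths:
  [0,9): 9 bp
  [9,19): 10 bp
  [19,23): 4 bp
  [23,38): 15 bp
  [38,46): 8 bp
  [46,56): 10 bp
  [56,67): 11 bp
  [67,75): 8 bp
  [75,77): 2 bp
  [77,86): 9 bp
  [86,105): 19 bp
  [105,111): 6 bp
  [111,117): 6 bp
  [117,133): 16 bp
  [133,138): 5 bp
  [138,143): 5 bp
  [143,153): 10 bp
  [153,160): 7 bp

[2,4,5,5,6,6,7,8,8,9,9,10,10,10,11,15,16,19]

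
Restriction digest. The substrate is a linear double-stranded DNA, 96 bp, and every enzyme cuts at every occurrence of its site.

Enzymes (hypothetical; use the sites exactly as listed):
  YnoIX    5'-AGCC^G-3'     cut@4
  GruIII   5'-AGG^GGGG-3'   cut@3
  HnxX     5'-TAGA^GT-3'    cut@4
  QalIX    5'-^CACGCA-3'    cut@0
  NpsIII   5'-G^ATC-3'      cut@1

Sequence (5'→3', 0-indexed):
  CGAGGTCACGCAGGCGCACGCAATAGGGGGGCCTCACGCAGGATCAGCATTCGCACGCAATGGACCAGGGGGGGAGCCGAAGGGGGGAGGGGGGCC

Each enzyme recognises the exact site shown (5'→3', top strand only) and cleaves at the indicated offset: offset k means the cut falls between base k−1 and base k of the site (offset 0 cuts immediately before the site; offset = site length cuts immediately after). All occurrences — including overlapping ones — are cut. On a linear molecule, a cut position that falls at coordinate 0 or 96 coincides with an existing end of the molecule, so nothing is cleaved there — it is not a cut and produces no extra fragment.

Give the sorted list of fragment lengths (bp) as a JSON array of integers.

Per-enzyme occurrences:
  YnoIX (AGCCG, off=4): starts [74] → cuts [78]
  GruIII (AGGGGGG, off=3): starts [24, 66, 80, 87] → cuts [27, 69, 83, 90]
  HnxX (TAGAGT, off=4): no sites
  QalIX (CACGCA, off=0): starts [6, 16, 34, 53] → cuts [6, 16, 34, 53]
  NpsIII (GATC, off=1): starts [41] → cuts [42]

Pooled cuts: [6, 16, 27, 34, 42, 53, 69, 78, 83, 90]

Fragment lengths:
  [0,6): 6 bp
  [6,16): 10 bp
  [16,27): 11 bp
  [27,34): 7 bp
  [34,42): 8 bp
  [42,53): 11 bp
  [53,69): 16 bp
  [69,78): 9 bp
  [78,83): 5 bp
  [83,90): 7 bp
  [90,96): 6 bp

[5,6,6,7,7,8,9,10,11,11,16]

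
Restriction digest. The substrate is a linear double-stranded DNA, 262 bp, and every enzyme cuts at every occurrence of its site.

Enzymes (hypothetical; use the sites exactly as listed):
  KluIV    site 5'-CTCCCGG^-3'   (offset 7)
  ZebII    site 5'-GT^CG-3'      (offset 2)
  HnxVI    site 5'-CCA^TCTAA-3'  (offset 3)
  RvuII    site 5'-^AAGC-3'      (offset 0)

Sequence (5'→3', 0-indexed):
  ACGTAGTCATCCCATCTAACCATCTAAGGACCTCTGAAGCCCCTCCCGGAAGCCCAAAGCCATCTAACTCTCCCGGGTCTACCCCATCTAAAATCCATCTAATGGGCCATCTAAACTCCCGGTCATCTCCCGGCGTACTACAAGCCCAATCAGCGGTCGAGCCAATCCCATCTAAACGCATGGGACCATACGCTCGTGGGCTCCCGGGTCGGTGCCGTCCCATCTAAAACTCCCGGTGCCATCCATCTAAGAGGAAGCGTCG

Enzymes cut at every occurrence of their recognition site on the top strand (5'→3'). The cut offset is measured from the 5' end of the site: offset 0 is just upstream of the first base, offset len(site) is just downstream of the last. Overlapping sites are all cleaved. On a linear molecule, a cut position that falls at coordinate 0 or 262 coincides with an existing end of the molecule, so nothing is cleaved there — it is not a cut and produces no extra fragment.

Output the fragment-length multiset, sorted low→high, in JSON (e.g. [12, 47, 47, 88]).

[2,2,6,6,7,8,8,9,9,10,11,11,12,13,13,13,13,14,14,14,14,16,37]

Per-enzyme occurrences:
  KluIV (CTCCCGG, off=7): starts [42, 69, 115, 126, 200, 229] → cuts [49, 76, 122, 133, 207, 236]
  ZebII (GTCG, off=2): starts [155, 207, 258] → cuts [157, 209, 260]
  HnxVI (CCATCTAA, off=3): starts [11, 19, 59, 83, 94, 106, 167, 219, 242] → cuts [14, 22, 62, 86, 97, 109, 170, 222, 245]
  RvuII (AAGC, off=0): starts [36, 49, 56, 141, 254] → cuts [36, 49, 56, 141, 254]

Pooled cuts: [14, 22, 36, 49, 56, 62, 76, 86, 97, 109, 122, 133, 141, 157, 170, 207, 209, 222, 236, 245, 254, 260]

Fragment lengths:
  [0,14): 14 bp
  [14,22): 8 bp
  [22,36): 14 bp
  [36,49): 13 bp
  [49,56): 7 bp
  [56,62): 6 bp
  [62,76): 14 bp
  [76,86): 10 bp
  [86,97): 11 bp
  [97,109): 12 bp
  [109,122): 13 bp
  [122,133): 11 bp
  [133,141): 8 bp
  [141,157): 16 bp
  [157,170): 13 bp
  [170,207): 37 bp
  [207,209): 2 bp
  [209,222): 13 bp
  [222,236): 14 bp
  [236,245): 9 bp
  [245,254): 9 bp
  [254,260): 6 bp
  [260,262): 2 bp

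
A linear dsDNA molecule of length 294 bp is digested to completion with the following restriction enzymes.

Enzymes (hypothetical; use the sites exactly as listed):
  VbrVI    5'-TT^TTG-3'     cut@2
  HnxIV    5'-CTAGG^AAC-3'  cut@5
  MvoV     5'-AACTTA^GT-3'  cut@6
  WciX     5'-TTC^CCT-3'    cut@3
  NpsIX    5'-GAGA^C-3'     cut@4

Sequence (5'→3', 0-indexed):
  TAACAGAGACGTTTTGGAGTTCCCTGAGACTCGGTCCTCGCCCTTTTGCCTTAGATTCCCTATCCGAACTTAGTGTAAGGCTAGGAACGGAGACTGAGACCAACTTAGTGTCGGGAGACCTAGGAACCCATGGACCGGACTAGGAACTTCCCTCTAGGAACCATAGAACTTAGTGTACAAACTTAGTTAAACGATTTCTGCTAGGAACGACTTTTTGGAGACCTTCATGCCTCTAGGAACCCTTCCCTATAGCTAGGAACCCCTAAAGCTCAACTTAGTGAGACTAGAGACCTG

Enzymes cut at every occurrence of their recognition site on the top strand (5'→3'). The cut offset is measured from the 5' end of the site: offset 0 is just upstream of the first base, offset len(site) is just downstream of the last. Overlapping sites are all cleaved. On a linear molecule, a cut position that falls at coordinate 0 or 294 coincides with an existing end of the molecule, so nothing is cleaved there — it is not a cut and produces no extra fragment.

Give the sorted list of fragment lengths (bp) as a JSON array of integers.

[4,4,6,6,6,6,7,7,7,8,8,8,8,9,9,9,11,12,13,13,13,14,14,16,16,20,20,20]

Per-enzyme occurrences:
  VbrVI (TTTTG, off=2): starts [11, 43, 212] → cuts [13, 45, 214]
  HnxIV (CTAGGAAC, off=5): starts [80, 119, 139, 153, 200, 232, 252] → cuts [85, 124, 144, 158, 205, 237, 257]
  MvoV (AACTTAGT, off=6): starts [66, 101, 166, 179, 271] → cuts [72, 107, 172, 185, 277]
  WciX (TTCCCT, off=3): starts [19, 55, 147, 242] → cuts [22, 58, 150, 245]
  NpsIX (GAGAC, off=4): starts [5, 25, 89, 95, 114, 217, 279, 286] → cuts [9, 29, 93, 99, 118, 221, 283, 290]

All cut coordinates (distinct, sorted): [9, 13, 22, 29, 45, 58, 72, 85, 93, 99, 107, 118, 124, 144, 150, 158, 172, 185, 205, 214, 221, 237, 245, 257, 277, 283, 290]

Fragments:
  [0,9): 9 bp
  [9,13): 4 bp
  [13,22): 9 bp
  [22,29): 7 bp
  [29,45): 16 bp
  [45,58): 13 bp
  [58,72): 14 bp
  [72,85): 13 bp
  [85,93): 8 bp
  [93,99): 6 bp
  [99,107): 8 bp
  [107,118): 11 bp
  [118,124): 6 bp
  [124,144): 20 bp
  [144,150): 6 bp
  [150,158): 8 bp
  [158,172): 14 bp
  [172,185): 13 bp
  [185,205): 20 bp
  [205,214): 9 bp
  [214,221): 7 bp
  [221,237): 16 bp
  [237,245): 8 bp
  [245,257): 12 bp
  [257,277): 20 bp
  [277,283): 6 bp
  [283,290): 7 bp
  [290,294): 4 bp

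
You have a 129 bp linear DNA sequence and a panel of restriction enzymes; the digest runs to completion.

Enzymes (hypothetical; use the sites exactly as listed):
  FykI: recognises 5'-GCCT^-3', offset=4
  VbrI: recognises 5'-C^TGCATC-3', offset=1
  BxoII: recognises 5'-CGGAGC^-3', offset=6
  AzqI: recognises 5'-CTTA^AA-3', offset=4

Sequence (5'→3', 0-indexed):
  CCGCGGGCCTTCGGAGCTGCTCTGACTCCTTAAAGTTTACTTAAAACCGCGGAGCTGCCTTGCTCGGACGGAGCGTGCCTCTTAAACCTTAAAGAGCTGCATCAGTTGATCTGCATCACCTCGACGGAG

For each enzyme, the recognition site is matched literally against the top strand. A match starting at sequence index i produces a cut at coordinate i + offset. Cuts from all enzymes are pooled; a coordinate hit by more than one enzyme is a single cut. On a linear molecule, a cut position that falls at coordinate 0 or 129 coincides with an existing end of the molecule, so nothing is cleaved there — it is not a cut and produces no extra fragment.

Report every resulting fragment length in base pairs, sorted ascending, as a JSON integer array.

[4,5,6,6,7,7,10,11,12,14,14,15,18]

Site scan:
  FykI GCCT/4: at [6, 56, 76] ⇒ [10, 60, 80]
  VbrI CTGCATC/1: at [96, 110] ⇒ [97, 111]
  BxoII CGGAGC/6: at [11, 49, 68] ⇒ [17, 55, 74]
  AzqI CTTAAA/4: at [28, 39, 80, 87] ⇒ [32, 43, 84, 91]

Pooled cuts: [10, 17, 32, 43, 55, 60, 74, 80, 84, 91, 97, 111]

Fragments:
  [0,10): 10 bp
  [10,17): 7 bp
  [17,32): 15 bp
  [32,43): 11 bp
  [43,55): 12 bp
  [55,60): 5 bp
  [60,74): 14 bp
  [74,80): 6 bp
  [80,84): 4 bp
  [84,91): 7 bp
  [91,97): 6 bp
  [97,111): 14 bp
  [111,129): 18 bp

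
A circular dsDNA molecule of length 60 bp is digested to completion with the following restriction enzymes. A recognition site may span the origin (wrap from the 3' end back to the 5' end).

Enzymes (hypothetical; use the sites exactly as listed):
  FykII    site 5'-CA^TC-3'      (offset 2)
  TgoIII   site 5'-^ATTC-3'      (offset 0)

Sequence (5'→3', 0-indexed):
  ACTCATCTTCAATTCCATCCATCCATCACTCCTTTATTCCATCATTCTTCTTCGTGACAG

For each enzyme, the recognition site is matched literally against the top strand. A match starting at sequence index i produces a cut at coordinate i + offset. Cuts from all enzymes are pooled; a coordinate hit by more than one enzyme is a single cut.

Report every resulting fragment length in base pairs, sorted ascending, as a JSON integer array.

Site scan:
  FykII (CATC, off=2): starts [3, 15, 19, 23, 39] → cuts [5, 17, 21, 25, 41]
  TgoIII (ATTC, off=0): starts [11, 35, 43] → cuts [11, 35, 43]

Pooled cuts: [5, 11, 17, 21, 25, 35, 41, 43]

Fragments:
  5→11: 6 bp
  11→17: 6 bp
  17→21: 4 bp
  21→25: 4 bp
  25→35: 10 bp
  35→41: 6 bp
  41→43: 2 bp
  43→5 (wrap): 60-43+5 = 22 bp

[2,4,4,6,6,6,10,22]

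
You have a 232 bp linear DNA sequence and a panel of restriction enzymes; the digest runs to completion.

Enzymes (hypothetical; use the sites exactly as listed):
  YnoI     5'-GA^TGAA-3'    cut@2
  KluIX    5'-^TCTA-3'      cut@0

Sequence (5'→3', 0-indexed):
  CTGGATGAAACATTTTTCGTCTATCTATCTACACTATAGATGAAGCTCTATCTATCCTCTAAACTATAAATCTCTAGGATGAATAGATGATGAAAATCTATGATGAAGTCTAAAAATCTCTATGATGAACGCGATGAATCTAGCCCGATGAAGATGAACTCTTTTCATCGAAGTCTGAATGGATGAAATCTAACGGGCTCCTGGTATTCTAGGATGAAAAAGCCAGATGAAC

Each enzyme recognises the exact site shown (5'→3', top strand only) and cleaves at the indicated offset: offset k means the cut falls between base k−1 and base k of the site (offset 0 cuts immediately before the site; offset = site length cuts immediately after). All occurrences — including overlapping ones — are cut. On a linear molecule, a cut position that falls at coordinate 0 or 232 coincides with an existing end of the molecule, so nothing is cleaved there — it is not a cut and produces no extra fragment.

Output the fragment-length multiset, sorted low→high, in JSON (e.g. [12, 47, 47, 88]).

Scan for sites:
  YnoI GATGAA/2: at [3, 38, 77, 88, 101, 123, 132, 146, 152, 181, 212, 225] ⇒ [5, 40, 79, 90, 103, 125, 134, 148, 154, 183, 214, 227]
  KluIX TCTA/0: at [19, 23, 27, 46, 50, 57, 72, 96, 108, 118, 138, 188, 207] ⇒ [19, 23, 27, 46, 50, 57, 72, 96, 108, 118, 138, 188, 207]

All cut coordinates (distinct, sorted): [5, 19, 23, 27, 40, 46, 50, 57, 72, 79, 90, 96, 103, 108, 118, 125, 134, 138, 148, 154, 183, 188, 207, 214, 227]

Fragment lengths:
  [0,5): 5 bp
  [5,19): 14 bp
  [19,23): 4 bp
  [23,27): 4 bp
  [27,40): 13 bp
  [40,46): 6 bp
  [46,50): 4 bp
  [50,57): 7 bp
  [57,72): 15 bp
  [72,79): 7 bp
  [79,90): 11 bp
  [90,96): 6 bp
  [96,103): 7 bp
  [103,108): 5 bp
  [108,118): 10 bp
  [118,125): 7 bp
  [125,134): 9 bp
  [134,138): 4 bp
  [138,148): 10 bp
  [148,154): 6 bp
  [154,183): 29 bp
  [183,188): 5 bp
  [188,207): 19 bp
  [207,214): 7 bp
  [214,227): 13 bp
  [227,232): 5 bp

[4,4,4,4,5,5,5,5,6,6,6,7,7,7,7,7,9,10,10,11,13,13,14,15,19,29]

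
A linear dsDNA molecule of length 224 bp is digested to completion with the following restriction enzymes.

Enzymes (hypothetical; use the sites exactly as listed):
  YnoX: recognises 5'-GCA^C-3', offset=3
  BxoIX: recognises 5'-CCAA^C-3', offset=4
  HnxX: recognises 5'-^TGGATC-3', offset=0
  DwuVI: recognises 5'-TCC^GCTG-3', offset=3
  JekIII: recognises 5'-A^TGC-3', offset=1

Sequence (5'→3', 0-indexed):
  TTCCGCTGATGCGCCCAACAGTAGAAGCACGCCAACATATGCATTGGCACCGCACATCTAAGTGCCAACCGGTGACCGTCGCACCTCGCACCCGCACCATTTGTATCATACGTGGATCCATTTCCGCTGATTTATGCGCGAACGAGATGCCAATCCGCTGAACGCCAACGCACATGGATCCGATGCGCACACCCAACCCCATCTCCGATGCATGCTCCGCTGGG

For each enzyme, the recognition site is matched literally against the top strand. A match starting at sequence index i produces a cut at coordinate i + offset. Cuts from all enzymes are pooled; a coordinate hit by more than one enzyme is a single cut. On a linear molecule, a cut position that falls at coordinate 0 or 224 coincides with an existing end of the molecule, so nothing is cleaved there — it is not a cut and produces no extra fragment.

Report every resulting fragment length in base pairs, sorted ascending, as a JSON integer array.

[2,4,4,4,4,5,5,6,6,6,6,6,7,7,9,9,9,9,10,11,12,12,13,13,14,15,16]

Site scan:
  YnoX GCAC/3: at [26, 46, 51, 80, 87, 93, 169, 186] ⇒ [29, 49, 54, 83, 90, 96, 172, 189]
  BxoIX CCAAC/4: at [14, 31, 64, 164, 192] ⇒ [18, 35, 68, 168, 196]
  HnxX TGGATC/0: at [112, 174] ⇒ [112, 174]
  DwuVI TCCGCTG/3: at [1, 122, 153, 215] ⇒ [4, 125, 156, 218]
  JekIII ATGC/1: at [8, 38, 133, 146, 182, 207, 211] ⇒ [9, 39, 134, 147, 183, 208, 212]

All cut coordinates (distinct, sorted): [4, 9, 18, 29, 35, 39, 49, 54, 68, 83, 90, 96, 112, 125, 134, 147, 156, 168, 172, 174, 183, 189, 196, 208, 212, 218]

Fragments:
  [0,4): 4 bp
  [4,9): 5 bp
  [9,18): 9 bp
  [18,29): 11 bp
  [29,35): 6 bp
  [35,39): 4 bp
  [39,49): 10 bp
  [49,54): 5 bp
  [54,68): 14 bp
  [68,83): 15 bp
  [83,90): 7 bp
  [90,96): 6 bp
  [96,112): 16 bp
  [112,125): 13 bp
  [125,134): 9 bp
  [134,147): 13 bp
  [147,156): 9 bp
  [156,168): 12 bp
  [168,172): 4 bp
  [172,174): 2 bp
  [174,183): 9 bp
  [183,189): 6 bp
  [189,196): 7 bp
  [196,208): 12 bp
  [208,212): 4 bp
  [212,218): 6 bp
  [218,224): 6 bp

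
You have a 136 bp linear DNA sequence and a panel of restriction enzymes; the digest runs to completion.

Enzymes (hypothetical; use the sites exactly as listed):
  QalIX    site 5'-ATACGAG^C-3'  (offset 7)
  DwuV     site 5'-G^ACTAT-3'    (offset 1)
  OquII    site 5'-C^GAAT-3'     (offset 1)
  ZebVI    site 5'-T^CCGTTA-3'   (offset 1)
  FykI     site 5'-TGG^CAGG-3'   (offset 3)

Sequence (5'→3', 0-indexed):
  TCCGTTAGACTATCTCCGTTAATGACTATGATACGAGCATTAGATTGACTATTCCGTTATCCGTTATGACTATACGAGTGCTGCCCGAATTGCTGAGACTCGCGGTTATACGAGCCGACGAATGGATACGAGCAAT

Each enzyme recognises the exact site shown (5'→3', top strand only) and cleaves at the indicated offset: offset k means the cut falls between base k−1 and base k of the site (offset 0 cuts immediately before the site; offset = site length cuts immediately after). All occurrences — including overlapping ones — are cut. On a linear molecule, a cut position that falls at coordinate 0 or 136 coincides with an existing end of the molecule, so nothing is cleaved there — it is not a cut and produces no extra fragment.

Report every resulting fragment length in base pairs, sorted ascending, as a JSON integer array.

[1,4,5,6,7,7,7,8,9,10,13,13,18,28]

Per-enzyme occurrences:
  QalIX ATACGAGC/7: at [30, 107, 125] ⇒ [37, 114, 132]
  DwuV GACTAT/1: at [7, 23, 46, 67] ⇒ [8, 24, 47, 68]
  OquII CGAAT/1: at [85, 118] ⇒ [86, 119]
  ZebVI TCCGTTA/1: at [0, 14, 52, 59] ⇒ [1, 15, 53, 60]
  FykI (TGGCAGG, off=3): no sites

Pooled cuts: [1, 8, 15, 24, 37, 47, 53, 60, 68, 86, 114, 119, 132]

Fragments:
  [0,1): 1 bp
  [1,8): 7 bp
  [8,15): 7 bp
  [15,24): 9 bp
  [24,37): 13 bp
  [37,47): 10 bp
  [47,53): 6 bp
  [53,60): 7 bp
  [60,68): 8 bp
  [68,86): 18 bp
  [86,114): 28 bp
  [114,119): 5 bp
  [119,132): 13 bp
  [132,136): 4 bp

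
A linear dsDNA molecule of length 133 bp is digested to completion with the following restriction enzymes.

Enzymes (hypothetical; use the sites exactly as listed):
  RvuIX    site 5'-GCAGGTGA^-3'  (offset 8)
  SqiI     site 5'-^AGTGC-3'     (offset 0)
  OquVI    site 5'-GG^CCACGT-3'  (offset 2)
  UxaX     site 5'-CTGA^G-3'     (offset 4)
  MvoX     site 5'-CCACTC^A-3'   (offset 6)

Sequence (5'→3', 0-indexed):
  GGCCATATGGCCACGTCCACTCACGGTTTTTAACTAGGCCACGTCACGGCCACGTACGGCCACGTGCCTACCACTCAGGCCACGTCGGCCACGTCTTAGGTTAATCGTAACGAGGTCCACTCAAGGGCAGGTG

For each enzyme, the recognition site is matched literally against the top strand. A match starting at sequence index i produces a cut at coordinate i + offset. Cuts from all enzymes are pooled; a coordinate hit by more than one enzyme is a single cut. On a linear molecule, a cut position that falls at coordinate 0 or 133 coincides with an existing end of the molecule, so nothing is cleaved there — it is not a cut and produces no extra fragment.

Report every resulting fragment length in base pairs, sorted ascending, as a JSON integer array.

[3,9,10,10,11,11,12,16,17,34]

Scan for sites:
  RvuIX (GCAGGTGA, off=8): no sites
  SqiI (AGTGC, off=0): no sites
  OquVI GGCCACGT/2: at [8, 36, 47, 57, 77, 86] ⇒ [10, 38, 49, 59, 79, 88]
  UxaX (CTGAG, off=4): no sites
  MvoX CCACTCA/6: at [16, 70, 116] ⇒ [22, 76, 122]

All cut coordinates (distinct, sorted): [10, 22, 38, 49, 59, 76, 79, 88, 122]

Fragments:
  [0,10): 10 bp
  [10,22): 12 bp
  [22,38): 16 bp
  [38,49): 11 bp
  [49,59): 10 bp
  [59,76): 17 bp
  [76,79): 3 bp
  [79,88): 9 bp
  [88,122): 34 bp
  [122,133): 11 bp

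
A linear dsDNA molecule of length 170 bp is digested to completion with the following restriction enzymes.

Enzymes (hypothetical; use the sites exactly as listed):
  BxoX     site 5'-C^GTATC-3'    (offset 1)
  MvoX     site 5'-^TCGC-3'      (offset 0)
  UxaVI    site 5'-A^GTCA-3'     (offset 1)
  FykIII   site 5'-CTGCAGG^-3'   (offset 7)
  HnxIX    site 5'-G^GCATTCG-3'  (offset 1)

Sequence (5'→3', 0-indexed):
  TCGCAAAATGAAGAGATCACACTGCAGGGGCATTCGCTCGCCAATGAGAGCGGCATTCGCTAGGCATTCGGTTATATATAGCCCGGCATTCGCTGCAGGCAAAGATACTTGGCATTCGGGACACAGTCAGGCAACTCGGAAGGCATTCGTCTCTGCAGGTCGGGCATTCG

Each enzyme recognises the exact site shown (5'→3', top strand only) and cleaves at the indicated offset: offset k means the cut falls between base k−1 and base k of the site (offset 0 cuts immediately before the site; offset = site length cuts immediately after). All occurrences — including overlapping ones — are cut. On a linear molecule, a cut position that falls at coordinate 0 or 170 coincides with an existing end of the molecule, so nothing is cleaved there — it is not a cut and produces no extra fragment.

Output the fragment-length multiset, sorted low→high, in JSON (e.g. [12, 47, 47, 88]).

Per-enzyme occurrences:
  BxoX (CGTATC, off=1): no sites
  MvoX (TCGC, off=0): starts [0, 33, 37, 56, 89] → cuts [33, 37, 56, 89] (position 0 is a terminus of the linear molecule — no cut)
  UxaVI (AGTCA, off=1): starts [124] → cuts [125]
  FykIII (CTGCAGG, off=7): starts [21, 92, 152] → cuts [28, 99, 159]
  HnxIX (GGCATTCG, off=1): starts [28, 51, 62, 84, 110, 141, 162] → cuts [29, 52, 63, 85, 111, 142, 163]

All cut coordinates (distinct, sorted): [28, 29, 33, 37, 52, 56, 63, 85, 89, 99, 111, 125, 142, 159, 163]

Fragment lengths:
  [0,28): 28 bp
  [28,29): 1 bp
  [29,33): 4 bp
  [33,37): 4 bp
  [37,52): 15 bp
  [52,56): 4 bp
  [56,63): 7 bp
  [63,85): 22 bp
  [85,89): 4 bp
  [89,99): 10 bp
  [99,111): 12 bp
  [111,125): 14 bp
  [125,142): 17 bp
  [142,159): 17 bp
  [159,163): 4 bp
  [163,170): 7 bp

[1,4,4,4,4,4,7,7,10,12,14,15,17,17,22,28]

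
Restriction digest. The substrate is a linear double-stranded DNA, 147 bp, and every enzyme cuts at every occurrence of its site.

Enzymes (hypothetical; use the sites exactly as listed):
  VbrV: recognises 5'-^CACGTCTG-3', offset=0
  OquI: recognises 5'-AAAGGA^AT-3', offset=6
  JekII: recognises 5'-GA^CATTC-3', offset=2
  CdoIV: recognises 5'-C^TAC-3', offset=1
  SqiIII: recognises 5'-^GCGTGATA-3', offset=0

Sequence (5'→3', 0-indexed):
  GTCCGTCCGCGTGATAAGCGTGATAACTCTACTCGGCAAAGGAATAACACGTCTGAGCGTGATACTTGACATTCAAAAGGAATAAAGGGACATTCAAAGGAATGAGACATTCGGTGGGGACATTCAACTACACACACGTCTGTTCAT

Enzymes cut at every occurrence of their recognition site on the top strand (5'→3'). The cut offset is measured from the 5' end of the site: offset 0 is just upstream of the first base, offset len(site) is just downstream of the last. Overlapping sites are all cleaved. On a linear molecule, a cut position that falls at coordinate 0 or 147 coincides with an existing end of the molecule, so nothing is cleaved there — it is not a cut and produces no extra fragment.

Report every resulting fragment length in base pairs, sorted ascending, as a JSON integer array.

[4,6,6,8,8,9,9,9,11,12,12,13,13,13,14]

Site scan:
  VbrV CACGTCTG/0: at [47, 134] ⇒ [47, 134]
  OquI AAAGGAAT/6: at [37, 75, 95] ⇒ [43, 81, 101]
  JekII GACATTC/2: at [67, 88, 105, 118] ⇒ [69, 90, 107, 120]
  CdoIV CTAC/1: at [28, 127] ⇒ [29, 128]
  SqiIII GCGTGATA/0: at [8, 17, 56] ⇒ [8, 17, 56]

Pooled cuts: [8, 17, 29, 43, 47, 56, 69, 81, 90, 101, 107, 120, 128, 134]

Fragment lengths:
  [0,8): 8 bp
  [8,17): 9 bp
  [17,29): 12 bp
  [29,43): 14 bp
  [43,47): 4 bp
  [47,56): 9 bp
  [56,69): 13 bp
  [69,81): 12 bp
  [81,90): 9 bp
  [90,101): 11 bp
  [101,107): 6 bp
  [107,120): 13 bp
  [120,128): 8 bp
  [128,134): 6 bp
  [134,147): 13 bp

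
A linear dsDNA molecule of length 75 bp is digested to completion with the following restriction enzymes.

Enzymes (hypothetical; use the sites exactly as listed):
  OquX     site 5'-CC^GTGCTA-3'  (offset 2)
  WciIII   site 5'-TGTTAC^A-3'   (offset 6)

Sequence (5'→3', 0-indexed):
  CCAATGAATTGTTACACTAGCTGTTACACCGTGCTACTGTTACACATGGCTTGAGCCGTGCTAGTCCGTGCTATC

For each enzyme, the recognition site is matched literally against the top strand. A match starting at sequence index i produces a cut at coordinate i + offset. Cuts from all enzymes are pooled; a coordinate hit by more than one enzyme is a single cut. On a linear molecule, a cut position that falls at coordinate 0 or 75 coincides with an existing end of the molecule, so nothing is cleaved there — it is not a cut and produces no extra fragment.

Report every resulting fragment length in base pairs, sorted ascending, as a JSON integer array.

[3,8,10,12,13,14,15]

Scan for sites:
  OquX CCGTGCTA/2: at [28, 55, 65] ⇒ [30, 57, 67]
  WciIII TGTTACA/6: at [9, 21, 37] ⇒ [15, 27, 43]

Pooled cuts: [15, 27, 30, 43, 57, 67]

Fragment lengths:
  [0,15): 15 bp
  [15,27): 12 bp
  [27,30): 3 bp
  [30,43): 13 bp
  [43,57): 14 bp
  [57,67): 10 bp
  [67,75): 8 bp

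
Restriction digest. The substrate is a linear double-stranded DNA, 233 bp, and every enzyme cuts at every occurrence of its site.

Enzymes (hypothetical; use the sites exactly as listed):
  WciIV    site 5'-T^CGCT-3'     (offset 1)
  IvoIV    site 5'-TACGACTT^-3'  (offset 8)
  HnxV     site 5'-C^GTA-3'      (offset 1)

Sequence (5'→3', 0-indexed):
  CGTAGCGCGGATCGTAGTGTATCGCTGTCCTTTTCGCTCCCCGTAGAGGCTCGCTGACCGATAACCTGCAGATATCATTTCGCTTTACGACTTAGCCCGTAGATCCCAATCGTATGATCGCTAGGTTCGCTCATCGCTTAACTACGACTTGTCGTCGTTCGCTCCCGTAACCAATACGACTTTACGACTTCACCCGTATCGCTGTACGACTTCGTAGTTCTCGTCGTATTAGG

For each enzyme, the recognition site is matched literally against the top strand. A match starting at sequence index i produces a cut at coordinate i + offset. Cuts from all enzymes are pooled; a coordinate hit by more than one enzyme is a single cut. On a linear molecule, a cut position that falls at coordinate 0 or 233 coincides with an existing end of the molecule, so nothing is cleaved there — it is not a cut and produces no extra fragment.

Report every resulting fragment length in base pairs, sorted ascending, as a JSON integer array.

Scan for sites:
  WciIV TCGCT/1: at [21, 33, 50, 79, 117, 126, 133, 158, 198] ⇒ [22, 34, 51, 80, 118, 127, 134, 159, 199]
  IvoIV TACGACTT/8: at [85, 142, 174, 182, 204] ⇒ [93, 150, 182, 190, 212]
  HnxV CGTA/1: at [0, 12, 41, 97, 110, 165, 194, 212, 224] ⇒ [1, 13, 42, 98, 111, 166, 195, 213, 225]

All cut coordinates (distinct, sorted): [1, 13, 22, 34, 42, 51, 80, 93, 98, 111, 118, 127, 134, 150, 159, 166, 182, 190, 195, 199, 212, 213, 225]

Fragments:
  [0,1): 1 bp
  [1,13): 12 bp
  [13,22): 9 bp
  [22,34): 12 bp
  [34,42): 8 bp
  [42,51): 9 bp
  [51,80): 29 bp
  [80,93): 13 bp
  [93,98): 5 bp
  [98,111): 13 bp
  [111,118): 7 bp
  [118,127): 9 bp
  [127,134): 7 bp
  [134,150): 16 bp
  [150,159): 9 bp
  [159,166): 7 bp
  [166,182): 16 bp
  [182,190): 8 bp
  [190,195): 5 bp
  [195,199): 4 bp
  [199,212): 13 bp
  [212,213): 1 bp
  [213,225): 12 bp
  [225,233): 8 bp

[1,1,4,5,5,7,7,7,8,8,8,9,9,9,9,12,12,12,13,13,13,16,16,29]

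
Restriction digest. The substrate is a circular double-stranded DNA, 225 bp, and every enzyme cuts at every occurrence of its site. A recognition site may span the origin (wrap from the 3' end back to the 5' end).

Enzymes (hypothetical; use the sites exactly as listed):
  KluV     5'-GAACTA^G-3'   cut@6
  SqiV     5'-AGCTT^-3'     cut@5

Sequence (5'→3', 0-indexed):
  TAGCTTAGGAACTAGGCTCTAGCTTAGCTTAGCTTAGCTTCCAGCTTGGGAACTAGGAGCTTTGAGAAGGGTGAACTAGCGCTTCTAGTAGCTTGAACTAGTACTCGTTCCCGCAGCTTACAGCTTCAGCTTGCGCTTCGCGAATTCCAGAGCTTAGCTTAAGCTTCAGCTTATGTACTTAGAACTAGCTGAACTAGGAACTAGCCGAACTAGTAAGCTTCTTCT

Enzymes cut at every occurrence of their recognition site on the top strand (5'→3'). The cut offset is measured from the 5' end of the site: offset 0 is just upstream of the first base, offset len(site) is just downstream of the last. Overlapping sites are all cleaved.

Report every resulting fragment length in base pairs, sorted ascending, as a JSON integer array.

[5,5,5,5,6,6,6,6,7,7,7,7,8,8,8,9,9,11,11,15,16,16,19,23]

Scan for sites:
  KluV (GAACTAG, off=6): starts [8, 49, 72, 94, 181, 190, 197, 206] → cuts [14, 55, 78, 100, 187, 196, 203, 212]
  SqiV (AGCTT, off=5): starts [1, 20, 25, 30, 35, 42, 57, 89, 114, 121, 127, 150, 155, 161, 167, 215] → cuts [6, 25, 30, 35, 40, 47, 62, 94, 119, 126, 132, 155, 160, 166, 172, 220]

Pooled cuts: [6, 14, 25, 30, 35, 40, 47, 55, 62, 78, 94, 100, 119, 126, 132, 155, 160, 166, 172, 187, 196, 203, 212, 220]

Fragments:
  6→14: 8 bp
  14→25: 11 bp
  25→30: 5 bp
  30→35: 5 bp
  35→40: 5 bp
  40→47: 7 bp
  47→55: 8 bp
  55→62: 7 bp
  62→78: 16 bp
  78→94: 16 bp
  94→100: 6 bp
  100→119: 19 bp
  119→126: 7 bp
  126→132: 6 bp
  132→155: 23 bp
  155→160: 5 bp
  160→166: 6 bp
  166→172: 6 bp
  172→187: 15 bp
  187→196: 9 bp
  196→203: 7 bp
  203→212: 9 bp
  212→220: 8 bp
  220→6 (wrap): 225-220+6 = 11 bp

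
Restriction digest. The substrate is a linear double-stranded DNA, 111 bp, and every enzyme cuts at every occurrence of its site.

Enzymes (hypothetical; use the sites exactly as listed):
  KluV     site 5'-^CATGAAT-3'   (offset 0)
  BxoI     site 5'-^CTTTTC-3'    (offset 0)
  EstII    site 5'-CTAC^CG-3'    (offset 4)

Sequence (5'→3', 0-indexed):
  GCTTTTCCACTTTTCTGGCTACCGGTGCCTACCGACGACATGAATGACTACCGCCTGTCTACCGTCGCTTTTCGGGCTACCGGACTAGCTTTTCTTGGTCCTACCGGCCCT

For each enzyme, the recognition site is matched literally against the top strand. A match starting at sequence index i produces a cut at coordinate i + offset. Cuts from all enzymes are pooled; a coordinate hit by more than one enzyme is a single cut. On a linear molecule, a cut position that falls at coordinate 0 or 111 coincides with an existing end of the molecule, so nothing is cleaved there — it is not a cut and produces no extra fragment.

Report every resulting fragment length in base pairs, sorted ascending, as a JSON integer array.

Per-enzyme occurrences:
  KluV CATGAAT/0: at [38] ⇒ [38]
  BxoI CTTTTC/0: at [1, 9, 67, 88] ⇒ [1, 9, 67, 88]
  EstII CTACCG/4: at [18, 28, 47, 58, 76, 100] ⇒ [22, 32, 51, 62, 80, 104]

All cut coordinates (distinct, sorted): [1, 9, 22, 32, 38, 51, 62, 67, 80, 88, 104]

Fragments:
  [0,1): 1 bp
  [1,9): 8 bp
  [9,22): 13 bp
  [22,32): 10 bp
  [32,38): 6 bp
  [38,51): 13 bp
  [51,62): 11 bp
  [62,67): 5 bp
  [67,80): 13 bp
  [80,88): 8 bp
  [88,104): 16 bp
  [104,111): 7 bp

[1,5,6,7,8,8,10,11,13,13,13,16]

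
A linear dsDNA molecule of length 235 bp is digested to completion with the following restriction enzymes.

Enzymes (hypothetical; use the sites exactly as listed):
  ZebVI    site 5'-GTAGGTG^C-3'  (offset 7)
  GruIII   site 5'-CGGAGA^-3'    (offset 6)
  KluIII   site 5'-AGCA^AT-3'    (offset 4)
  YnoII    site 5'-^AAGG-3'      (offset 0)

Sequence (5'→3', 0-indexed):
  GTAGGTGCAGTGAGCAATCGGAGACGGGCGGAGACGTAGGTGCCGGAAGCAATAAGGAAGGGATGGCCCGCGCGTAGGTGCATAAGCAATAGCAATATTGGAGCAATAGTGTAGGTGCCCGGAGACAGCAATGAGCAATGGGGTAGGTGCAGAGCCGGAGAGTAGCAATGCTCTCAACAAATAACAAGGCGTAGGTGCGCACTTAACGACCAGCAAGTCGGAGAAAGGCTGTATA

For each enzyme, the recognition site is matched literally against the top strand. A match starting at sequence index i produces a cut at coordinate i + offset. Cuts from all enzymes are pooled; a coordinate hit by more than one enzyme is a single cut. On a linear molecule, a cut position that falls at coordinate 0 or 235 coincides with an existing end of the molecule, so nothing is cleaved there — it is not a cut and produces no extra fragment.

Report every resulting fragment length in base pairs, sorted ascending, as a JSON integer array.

Per-enzyme occurrences:
  ZebVI (GTAGGTGC, off=7): starts [0, 35, 73, 110, 142, 190] → cuts [7, 42, 80, 117, 149, 197]
  GruIII (CGGAGA, off=6): starts [18, 28, 119, 155, 218] → cuts [24, 34, 125, 161, 224]
  KluIII (AGCAAT, off=4): starts [12, 47, 84, 90, 101, 126, 133, 163] → cuts [16, 51, 88, 94, 105, 130, 137, 167]
  YnoII (AAGG, off=0): starts [53, 57, 185, 224] → cuts [53, 57, 185, 224]

All cut coordinates (distinct, sorted): [7, 16, 24, 34, 42, 51, 53, 57, 80, 88, 94, 105, 117, 125, 130, 137, 149, 161, 167, 185, 197, 224]

Fragments:
  [0,7): 7 bp
  [7,16): 9 bp
  [16,24): 8 bp
  [24,34): 10 bp
  [34,42): 8 bp
  [42,51): 9 bp
  [51,53): 2 bp
  [53,57): 4 bp
  [57,80): 23 bp
  [80,88): 8 bp
  [88,94): 6 bp
  [94,105): 11 bp
  [105,117): 12 bp
  [117,125): 8 bp
  [125,130): 5 bp
  [130,137): 7 bp
  [137,149): 12 bp
  [149,161): 12 bp
  [161,167): 6 bp
  [167,185): 18 bp
  [185,197): 12 bp
  [197,224): 27 bp
  [224,235): 11 bp

[2,4,5,6,6,7,7,8,8,8,8,9,9,10,11,11,12,12,12,12,18,23,27]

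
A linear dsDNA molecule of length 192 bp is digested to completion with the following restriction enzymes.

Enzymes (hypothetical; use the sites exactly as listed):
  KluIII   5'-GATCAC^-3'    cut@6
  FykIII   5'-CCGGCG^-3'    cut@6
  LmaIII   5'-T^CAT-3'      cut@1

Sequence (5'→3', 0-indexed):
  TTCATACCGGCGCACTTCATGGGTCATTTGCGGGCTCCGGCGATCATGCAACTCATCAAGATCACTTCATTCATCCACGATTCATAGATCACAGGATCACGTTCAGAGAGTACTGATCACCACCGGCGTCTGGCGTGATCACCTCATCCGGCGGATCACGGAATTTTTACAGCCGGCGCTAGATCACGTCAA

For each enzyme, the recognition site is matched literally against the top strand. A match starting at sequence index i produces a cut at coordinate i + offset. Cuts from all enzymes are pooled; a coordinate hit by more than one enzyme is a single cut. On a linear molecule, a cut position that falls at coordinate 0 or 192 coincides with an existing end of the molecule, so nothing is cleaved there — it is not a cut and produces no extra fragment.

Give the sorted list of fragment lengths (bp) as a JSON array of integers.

[2,2,2,2,4,5,5,6,7,8,8,9,9,9,10,10,11,12,14,18,19,20]

Site scan:
  KluIII (GATCAC, off=6): starts [59, 86, 94, 114, 136, 153, 181] → cuts [65, 92, 100, 120, 142, 159, 187]
  FykIII (CCGGCG, off=6): starts [6, 36, 122, 147, 172] → cuts [12, 42, 128, 153, 178]
  LmaIII (TCAT, off=1): starts [1, 16, 23, 43, 52, 66, 70, 81, 143] → cuts [2, 17, 24, 44, 53, 67, 71, 82, 144]

All cut coordinates (distinct, sorted): [2, 12, 17, 24, 42, 44, 53, 65, 67, 71, 82, 92, 100, 120, 128, 142, 144, 153, 159, 178, 187]

Fragment lengths:
  [0,2): 2 bp
  [2,12): 10 bp
  [12,17): 5 bp
  [17,24): 7 bp
  [24,42): 18 bp
  [42,44): 2 bp
  [44,53): 9 bp
  [53,65): 12 bp
  [65,67): 2 bp
  [67,71): 4 bp
  [71,82): 11 bp
  [82,92): 10 bp
  [92,100): 8 bp
  [100,120): 20 bp
  [120,128): 8 bp
  [128,142): 14 bp
  [142,144): 2 bp
  [144,153): 9 bp
  [153,159): 6 bp
  [159,178): 19 bp
  [178,187): 9 bp
  [187,192): 5 bp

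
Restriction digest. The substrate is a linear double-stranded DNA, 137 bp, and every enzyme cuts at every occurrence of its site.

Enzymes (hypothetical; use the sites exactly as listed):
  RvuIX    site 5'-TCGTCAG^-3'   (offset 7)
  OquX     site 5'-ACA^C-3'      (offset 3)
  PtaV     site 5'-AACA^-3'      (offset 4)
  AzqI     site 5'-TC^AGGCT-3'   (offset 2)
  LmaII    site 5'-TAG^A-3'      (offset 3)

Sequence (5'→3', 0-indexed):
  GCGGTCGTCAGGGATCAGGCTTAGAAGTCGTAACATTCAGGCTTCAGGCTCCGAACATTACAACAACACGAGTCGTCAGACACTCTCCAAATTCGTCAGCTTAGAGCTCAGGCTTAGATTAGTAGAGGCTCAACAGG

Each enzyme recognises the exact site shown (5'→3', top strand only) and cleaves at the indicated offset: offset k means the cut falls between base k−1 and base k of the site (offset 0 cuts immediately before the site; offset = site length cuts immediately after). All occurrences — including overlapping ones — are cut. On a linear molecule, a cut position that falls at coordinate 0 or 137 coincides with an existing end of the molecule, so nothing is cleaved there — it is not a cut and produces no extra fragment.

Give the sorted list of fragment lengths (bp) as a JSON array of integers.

[2,3,3,3,5,5,5,7,8,8,8,8,10,11,11,11,12,17]

Per-enzyme occurrences:
  RvuIX TCGTCAG/7: at [4, 72, 92] ⇒ [11, 79, 99]
  OquX ACAC/3: at [65, 79] ⇒ [68, 82]
  PtaV AACA/4: at [31, 53, 61, 64, 131] ⇒ [35, 57, 65, 68, 135]
  AzqI TCAGGCT/2: at [14, 36, 43, 107] ⇒ [16, 38, 45, 109]
  LmaII TAGA/3: at [21, 101, 114, 122] ⇒ [24, 104, 117, 125]

Pooled cuts: [11, 16, 24, 35, 38, 45, 57, 65, 68, 79, 82, 99, 104, 109, 117, 125, 135]

Fragment lengths:
  [0,11): 11 bp
  [11,16): 5 bp
  [16,24): 8 bp
  [24,35): 11 bp
  [35,38): 3 bp
  [38,45): 7 bp
  [45,57): 12 bp
  [57,65): 8 bp
  [65,68): 3 bp
  [68,79): 11 bp
  [79,82): 3 bp
  [82,99): 17 bp
  [99,104): 5 bp
  [104,109): 5 bp
  [109,117): 8 bp
  [117,125): 8 bp
  [125,135): 10 bp
  [135,137): 2 bp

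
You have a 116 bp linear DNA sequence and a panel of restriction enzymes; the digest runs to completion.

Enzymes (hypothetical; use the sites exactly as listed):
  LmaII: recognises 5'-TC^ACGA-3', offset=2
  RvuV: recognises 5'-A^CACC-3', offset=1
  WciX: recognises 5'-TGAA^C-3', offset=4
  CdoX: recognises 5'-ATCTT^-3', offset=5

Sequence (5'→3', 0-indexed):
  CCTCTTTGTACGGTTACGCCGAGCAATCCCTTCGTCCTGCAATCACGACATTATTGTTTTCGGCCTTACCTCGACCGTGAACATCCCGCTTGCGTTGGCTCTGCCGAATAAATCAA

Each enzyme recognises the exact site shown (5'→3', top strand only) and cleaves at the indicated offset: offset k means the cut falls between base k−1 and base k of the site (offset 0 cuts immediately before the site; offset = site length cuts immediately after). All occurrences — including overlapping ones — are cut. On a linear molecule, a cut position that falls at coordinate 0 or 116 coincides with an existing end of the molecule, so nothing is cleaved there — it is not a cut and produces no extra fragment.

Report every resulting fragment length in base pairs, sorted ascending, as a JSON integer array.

[35,37,44]

Scan for sites:
  LmaII TCACGA/2: at [42] ⇒ [44]
  RvuV (ACACC, off=1): no sites
  WciX TGAAC/4: at [77] ⇒ [81]
  CdoX (ATCTT, off=5): no sites

Pooled cuts: [44, 81]

Fragments:
  [0,44): 44 bp
  [44,81): 37 bp
  [81,116): 35 bp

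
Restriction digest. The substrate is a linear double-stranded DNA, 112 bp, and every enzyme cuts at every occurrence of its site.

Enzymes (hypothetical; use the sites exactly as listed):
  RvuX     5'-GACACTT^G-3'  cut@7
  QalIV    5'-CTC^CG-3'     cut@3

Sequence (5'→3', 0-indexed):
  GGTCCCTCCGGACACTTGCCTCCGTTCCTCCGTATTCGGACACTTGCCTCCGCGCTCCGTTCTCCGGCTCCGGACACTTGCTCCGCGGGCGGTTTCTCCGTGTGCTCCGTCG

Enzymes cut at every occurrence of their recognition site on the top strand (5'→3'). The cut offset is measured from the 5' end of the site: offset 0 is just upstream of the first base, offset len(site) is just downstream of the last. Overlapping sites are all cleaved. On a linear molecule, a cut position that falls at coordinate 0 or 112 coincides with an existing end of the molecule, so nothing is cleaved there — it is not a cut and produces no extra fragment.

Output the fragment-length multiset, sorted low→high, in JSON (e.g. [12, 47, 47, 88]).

[4,5,5,5,6,7,7,8,8,9,9,9,15,15]

Per-enzyme occurrences:
  RvuX (GACACTTG, off=7): starts [10, 38, 72] → cuts [17, 45, 79]
  QalIV (CTCCG, off=3): starts [5, 19, 27, 47, 54, 61, 67, 80, 95, 104] → cuts [8, 22, 30, 50, 57, 64, 70, 83, 98, 107]

Pooled cuts: [8, 17, 22, 30, 45, 50, 57, 64, 70, 79, 83, 98, 107]

Fragment lengths:
  [0,8): 8 bp
  [8,17): 9 bp
  [17,22): 5 bp
  [22,30): 8 bp
  [30,45): 15 bp
  [45,50): 5 bp
  [50,57): 7 bp
  [57,64): 7 bp
  [64,70): 6 bp
  [70,79): 9 bp
  [79,83): 4 bp
  [83,98): 15 bp
  [98,107): 9 bp
  [107,112): 5 bp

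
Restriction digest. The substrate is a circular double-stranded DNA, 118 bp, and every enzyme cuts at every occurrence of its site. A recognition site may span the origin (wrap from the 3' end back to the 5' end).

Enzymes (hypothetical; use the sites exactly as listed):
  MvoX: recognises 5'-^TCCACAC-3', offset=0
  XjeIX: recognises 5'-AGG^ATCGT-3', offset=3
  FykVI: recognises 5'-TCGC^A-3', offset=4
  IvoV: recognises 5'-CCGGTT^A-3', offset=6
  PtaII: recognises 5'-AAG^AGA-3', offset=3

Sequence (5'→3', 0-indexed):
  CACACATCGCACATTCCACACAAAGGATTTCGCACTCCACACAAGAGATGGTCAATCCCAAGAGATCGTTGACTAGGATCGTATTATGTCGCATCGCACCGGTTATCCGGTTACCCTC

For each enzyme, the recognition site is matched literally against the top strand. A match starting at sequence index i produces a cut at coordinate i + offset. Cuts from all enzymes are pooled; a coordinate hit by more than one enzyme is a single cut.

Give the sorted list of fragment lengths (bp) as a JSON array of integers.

[2,4,4,5,7,8,10,12,15,15,17,19]

Per-enzyme occurrences:
  MvoX TCCACAC/0: at [14, 35, 116] ⇒ [14, 35, 116]
  XjeIX AGGATCGT/3: at [74] ⇒ [77]
  FykVI TCGCA/4: at [6, 29, 88, 93] ⇒ [10, 33, 92, 97]
  IvoV CCGGTTA/6: at [98, 106] ⇒ [104, 112]
  PtaII AAGAGA/3: at [42, 59] ⇒ [45, 62]

Pooled cuts: [10, 14, 33, 35, 45, 62, 77, 92, 97, 104, 112, 116]

Fragment lengths:
  10→14: 4 bp
  14→33: 19 bp
  33→35: 2 bp
  35→45: 10 bp
  45→62: 17 bp
  62→77: 15 bp
  77→92: 15 bp
  92→97: 5 bp
  97→104: 7 bp
  104→112: 8 bp
  112→116: 4 bp
  116→10 (wrap): 118-116+10 = 12 bp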